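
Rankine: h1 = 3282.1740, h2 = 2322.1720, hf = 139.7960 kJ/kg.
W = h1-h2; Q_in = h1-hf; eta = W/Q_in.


W = 960.0020 kJ/kg
Q_in = 3142.3780 kJ/kg
eta = 0.3055 = 30.5502%

eta = 30.5502%


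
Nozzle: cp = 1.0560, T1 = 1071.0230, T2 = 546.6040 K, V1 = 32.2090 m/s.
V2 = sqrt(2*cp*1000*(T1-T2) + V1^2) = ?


dT = 524.4190 K
2*cp*1000*dT = 1107572.9280
V1^2 = 1037.4197
V2 = sqrt(1108610.3477) = 1052.9057 m/s

1052.9057 m/s


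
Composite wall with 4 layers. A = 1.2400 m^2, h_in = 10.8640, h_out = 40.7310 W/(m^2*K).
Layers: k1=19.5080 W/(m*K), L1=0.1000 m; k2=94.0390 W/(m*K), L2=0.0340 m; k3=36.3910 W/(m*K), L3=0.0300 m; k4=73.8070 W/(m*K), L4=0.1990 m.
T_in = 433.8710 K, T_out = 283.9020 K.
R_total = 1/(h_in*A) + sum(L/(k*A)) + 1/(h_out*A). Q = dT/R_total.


R_conv_in = 1/(10.8640*1.2400) = 0.0742
R_1 = 0.1000/(19.5080*1.2400) = 0.0041
R_2 = 0.0340/(94.0390*1.2400) = 0.0003
R_3 = 0.0300/(36.3910*1.2400) = 0.0007
R_4 = 0.1990/(73.8070*1.2400) = 0.0022
R_conv_out = 1/(40.7310*1.2400) = 0.0198
R_total = 0.1013 K/W
Q = 149.9690 / 0.1013 = 1480.5066 W

R_total = 0.1013 K/W, Q = 1480.5066 W


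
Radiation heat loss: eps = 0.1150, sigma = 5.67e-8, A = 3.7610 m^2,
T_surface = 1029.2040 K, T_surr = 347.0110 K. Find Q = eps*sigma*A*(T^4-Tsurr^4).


T^4 = 1.1220e+12
Tsurr^4 = 1.4500e+10
Q = 0.1150 * 5.67e-8 * 3.7610 * 1.1075e+12 = 27160.7074 W

27160.7074 W


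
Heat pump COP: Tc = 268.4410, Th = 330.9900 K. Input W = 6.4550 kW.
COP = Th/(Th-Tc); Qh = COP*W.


COP = 330.9900 / 62.5490 = 5.2917
Qh = 5.2917 * 6.4550 = 34.1579 kW

COP = 5.2917, Qh = 34.1579 kW


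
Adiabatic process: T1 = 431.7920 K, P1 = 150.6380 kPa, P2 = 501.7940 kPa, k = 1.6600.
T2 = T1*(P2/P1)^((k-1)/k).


(k-1)/k = 0.3976
(P2/P1)^exp = 1.6135
T2 = 431.7920 * 1.6135 = 696.7095 K

696.7095 K


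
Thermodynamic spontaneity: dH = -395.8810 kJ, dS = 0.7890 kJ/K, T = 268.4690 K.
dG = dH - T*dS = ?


T*dS = 268.4690 * 0.7890 = 211.8220 kJ
dG = -395.8810 - 211.8220 = -607.7030 kJ (spontaneous)

dG = -607.7030 kJ, spontaneous


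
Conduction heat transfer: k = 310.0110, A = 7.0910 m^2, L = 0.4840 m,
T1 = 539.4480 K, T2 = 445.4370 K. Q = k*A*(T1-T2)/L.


dT = 94.0110 K
Q = 310.0110 * 7.0910 * 94.0110 / 0.4840 = 426990.1927 W

426990.1927 W


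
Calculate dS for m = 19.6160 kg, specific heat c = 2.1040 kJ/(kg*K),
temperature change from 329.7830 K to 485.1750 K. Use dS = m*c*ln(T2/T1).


T2/T1 = 1.4712
ln(T2/T1) = 0.3861
dS = 19.6160 * 2.1040 * 0.3861 = 15.9341 kJ/K

15.9341 kJ/K


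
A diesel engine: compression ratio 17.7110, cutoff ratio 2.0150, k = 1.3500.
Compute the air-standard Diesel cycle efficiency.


r^(k-1) = 2.7345
rc^k = 2.5750
eta = 0.5797 = 57.9674%

57.9674%


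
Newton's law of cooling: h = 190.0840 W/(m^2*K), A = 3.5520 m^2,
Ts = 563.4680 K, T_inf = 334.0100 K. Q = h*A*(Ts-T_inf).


dT = 229.4580 K
Q = 190.0840 * 3.5520 * 229.4580 = 154925.0780 W

154925.0780 W


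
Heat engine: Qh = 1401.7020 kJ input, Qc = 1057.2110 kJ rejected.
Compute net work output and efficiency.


W = 1401.7020 - 1057.2110 = 344.4910 kJ
eta = 344.4910 / 1401.7020 = 0.2458 = 24.5766%

W = 344.4910 kJ, eta = 24.5766%


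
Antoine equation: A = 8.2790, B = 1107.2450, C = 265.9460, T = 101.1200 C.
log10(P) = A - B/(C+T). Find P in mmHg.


C+T = 367.0660
B/(C+T) = 3.0165
log10(P) = 8.2790 - 3.0165 = 5.2625
P = 10^5.2625 = 183031.6199 mmHg

183031.6199 mmHg


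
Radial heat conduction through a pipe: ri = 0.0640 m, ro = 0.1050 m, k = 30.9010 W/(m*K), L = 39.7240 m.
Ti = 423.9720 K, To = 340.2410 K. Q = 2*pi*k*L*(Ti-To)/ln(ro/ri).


dT = 83.7310 K
ln(ro/ri) = 0.4951
Q = 2*pi*30.9010*39.7240*83.7310 / 0.4951 = 1304423.6643 W

1304423.6643 W


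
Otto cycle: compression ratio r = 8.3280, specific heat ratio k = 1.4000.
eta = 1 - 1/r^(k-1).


r^(k-1) = 2.3346
eta = 1 - 1/2.3346 = 0.5717 = 57.1665%

57.1665%


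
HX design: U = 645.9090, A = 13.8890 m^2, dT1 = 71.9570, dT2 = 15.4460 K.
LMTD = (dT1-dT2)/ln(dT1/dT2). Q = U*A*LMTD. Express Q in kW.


LMTD = 36.7260 K
Q = 645.9090 * 13.8890 * 36.7260 = 329470.1618 W = 329.4702 kW

329.4702 kW


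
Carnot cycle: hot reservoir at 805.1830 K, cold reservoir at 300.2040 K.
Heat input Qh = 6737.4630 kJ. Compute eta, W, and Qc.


eta = 1 - 300.2040/805.1830 = 0.6272
W = 0.6272 * 6737.4630 = 4225.4709 kJ
Qc = 6737.4630 - 4225.4709 = 2511.9921 kJ

eta = 62.7161%, W = 4225.4709 kJ, Qc = 2511.9921 kJ


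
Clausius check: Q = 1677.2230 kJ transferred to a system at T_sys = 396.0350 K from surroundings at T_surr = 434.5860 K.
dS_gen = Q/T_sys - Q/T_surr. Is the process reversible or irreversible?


dS_sys = 1677.2230/396.0350 = 4.2350 kJ/K
dS_surr = -1677.2230/434.5860 = -3.8594 kJ/K
dS_gen = 4.2350 - 3.8594 = 0.3757 kJ/K (irreversible)

dS_gen = 0.3757 kJ/K, irreversible


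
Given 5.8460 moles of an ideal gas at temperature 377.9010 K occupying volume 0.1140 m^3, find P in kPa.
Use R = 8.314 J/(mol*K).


P = nRT/V = 5.8460 * 8.314 * 377.9010 / 0.1140
= 18367.3657 / 0.1140 = 161117.2427 Pa = 161.1172 kPa

161.1172 kPa


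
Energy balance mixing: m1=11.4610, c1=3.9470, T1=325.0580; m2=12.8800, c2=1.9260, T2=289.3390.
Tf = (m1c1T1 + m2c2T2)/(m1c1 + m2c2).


num = 21882.1058
den = 70.0434
Tf = 312.4076 K

312.4076 K


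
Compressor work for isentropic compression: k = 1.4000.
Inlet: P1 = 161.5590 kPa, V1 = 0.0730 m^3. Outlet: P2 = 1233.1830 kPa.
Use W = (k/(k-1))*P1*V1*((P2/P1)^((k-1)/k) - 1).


(k-1)/k = 0.2857
(P2/P1)^exp = 1.7873
W = 3.5000 * 161.5590 * 0.0730 * (1.7873 - 1) = 32.4987 kJ

32.4987 kJ


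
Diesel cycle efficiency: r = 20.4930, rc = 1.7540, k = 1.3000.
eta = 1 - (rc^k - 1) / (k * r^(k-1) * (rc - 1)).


r^(k-1) = 2.4745
rc^k = 2.0761
eta = 0.5564 = 55.6353%

55.6353%


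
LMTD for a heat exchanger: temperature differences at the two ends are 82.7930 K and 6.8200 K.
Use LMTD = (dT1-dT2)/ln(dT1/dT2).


dT1/dT2 = 12.1397
ln(dT1/dT2) = 2.4965
LMTD = 75.9730 / 2.4965 = 30.4320 K

30.4320 K


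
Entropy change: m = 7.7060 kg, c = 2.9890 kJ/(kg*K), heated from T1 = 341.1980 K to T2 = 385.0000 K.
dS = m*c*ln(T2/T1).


T2/T1 = 1.1284
ln(T2/T1) = 0.1208
dS = 7.7060 * 2.9890 * 0.1208 = 2.7820 kJ/K

2.7820 kJ/K


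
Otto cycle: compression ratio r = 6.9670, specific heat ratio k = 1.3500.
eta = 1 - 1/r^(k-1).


r^(k-1) = 1.9727
eta = 1 - 1/1.9727 = 0.4931 = 49.3086%

49.3086%


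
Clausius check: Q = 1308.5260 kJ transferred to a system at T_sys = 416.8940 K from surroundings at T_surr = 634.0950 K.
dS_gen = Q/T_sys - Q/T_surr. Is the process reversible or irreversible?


dS_sys = 1308.5260/416.8940 = 3.1387 kJ/K
dS_surr = -1308.5260/634.0950 = -2.0636 kJ/K
dS_gen = 3.1387 - 2.0636 = 1.0751 kJ/K (irreversible)

dS_gen = 1.0751 kJ/K, irreversible


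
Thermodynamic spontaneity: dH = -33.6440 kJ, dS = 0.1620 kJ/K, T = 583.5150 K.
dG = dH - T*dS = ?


T*dS = 583.5150 * 0.1620 = 94.5294 kJ
dG = -33.6440 - 94.5294 = -128.1734 kJ (spontaneous)

dG = -128.1734 kJ, spontaneous


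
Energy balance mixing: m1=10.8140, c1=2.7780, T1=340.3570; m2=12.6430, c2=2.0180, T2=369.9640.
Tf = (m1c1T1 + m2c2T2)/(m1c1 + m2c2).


num = 19663.8679
den = 55.5549
Tf = 353.9540 K

353.9540 K


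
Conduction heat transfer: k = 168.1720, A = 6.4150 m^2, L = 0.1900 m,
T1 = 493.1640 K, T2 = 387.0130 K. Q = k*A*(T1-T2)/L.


dT = 106.1510 K
Q = 168.1720 * 6.4150 * 106.1510 / 0.1900 = 602727.2664 W

602727.2664 W


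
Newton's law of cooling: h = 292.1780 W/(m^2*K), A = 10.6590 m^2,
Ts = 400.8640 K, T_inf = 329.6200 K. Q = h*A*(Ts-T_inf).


dT = 71.2440 K
Q = 292.1780 * 10.6590 * 71.2440 = 221876.9918 W

221876.9918 W


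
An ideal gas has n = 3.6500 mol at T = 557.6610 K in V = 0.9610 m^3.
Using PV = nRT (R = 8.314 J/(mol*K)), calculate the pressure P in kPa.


P = nRT/V = 3.6500 * 8.314 * 557.6610 / 0.9610
= 16922.8365 / 0.9610 = 17609.6113 Pa = 17.6096 kPa

17.6096 kPa


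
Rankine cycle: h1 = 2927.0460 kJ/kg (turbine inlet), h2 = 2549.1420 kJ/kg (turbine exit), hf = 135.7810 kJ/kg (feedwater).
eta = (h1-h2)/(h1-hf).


W = 377.9040 kJ/kg
Q_in = 2791.2650 kJ/kg
eta = 0.1354 = 13.5388%

eta = 13.5388%


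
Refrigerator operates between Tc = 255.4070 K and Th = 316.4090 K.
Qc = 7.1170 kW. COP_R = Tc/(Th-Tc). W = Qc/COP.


COP = 255.4070 / 61.0020 = 4.1869
W = 7.1170 / 4.1869 = 1.6998 kW

COP = 4.1869, W = 1.6998 kW


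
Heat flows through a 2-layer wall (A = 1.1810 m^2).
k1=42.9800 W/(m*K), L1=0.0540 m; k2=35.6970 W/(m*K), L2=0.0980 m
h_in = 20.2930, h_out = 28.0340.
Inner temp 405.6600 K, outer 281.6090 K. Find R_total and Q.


R_conv_in = 1/(20.2930*1.1810) = 0.0417
R_1 = 0.0540/(42.9800*1.1810) = 0.0011
R_2 = 0.0980/(35.6970*1.1810) = 0.0023
R_conv_out = 1/(28.0340*1.1810) = 0.0302
R_total = 0.0753 K/W
Q = 124.0510 / 0.0753 = 1647.0259 W

R_total = 0.0753 K/W, Q = 1647.0259 W


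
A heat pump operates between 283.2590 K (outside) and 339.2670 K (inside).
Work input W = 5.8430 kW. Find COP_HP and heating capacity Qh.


COP = 339.2670 / 56.0080 = 6.0575
Qh = 6.0575 * 5.8430 = 35.3938 kW

COP = 6.0575, Qh = 35.3938 kW


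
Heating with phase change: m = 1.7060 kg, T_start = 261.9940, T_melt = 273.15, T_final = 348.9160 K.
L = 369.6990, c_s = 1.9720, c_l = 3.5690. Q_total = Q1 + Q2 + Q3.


Q1 (sensible, solid) = 1.7060 * 1.9720 * 11.1560 = 37.5314 kJ
Q2 (latent) = 1.7060 * 369.6990 = 630.7065 kJ
Q3 (sensible, liquid) = 1.7060 * 3.5690 * 75.7660 = 461.3175 kJ
Q_total = 1129.5554 kJ

1129.5554 kJ


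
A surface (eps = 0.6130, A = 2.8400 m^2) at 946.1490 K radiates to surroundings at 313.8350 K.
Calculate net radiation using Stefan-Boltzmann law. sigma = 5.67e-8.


T^4 = 8.0138e+11
Tsurr^4 = 9.7008e+09
Q = 0.6130 * 5.67e-8 * 2.8400 * 7.9168e+11 = 78146.7225 W

78146.7225 W


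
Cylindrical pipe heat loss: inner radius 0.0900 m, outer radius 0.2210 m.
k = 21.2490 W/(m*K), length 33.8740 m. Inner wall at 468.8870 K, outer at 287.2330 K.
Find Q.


dT = 181.6540 K
ln(ro/ri) = 0.8984
Q = 2*pi*21.2490*33.8740*181.6540 / 0.8984 = 914498.0336 W

914498.0336 W


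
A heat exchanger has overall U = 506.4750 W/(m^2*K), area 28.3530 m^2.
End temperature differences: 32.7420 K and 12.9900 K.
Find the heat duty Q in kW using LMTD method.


LMTD = 21.3656 K
Q = 506.4750 * 28.3530 * 21.3656 = 306811.1503 W = 306.8112 kW

306.8112 kW


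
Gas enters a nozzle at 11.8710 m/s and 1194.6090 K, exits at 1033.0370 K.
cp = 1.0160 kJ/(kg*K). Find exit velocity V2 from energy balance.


dT = 161.5720 K
2*cp*1000*dT = 328314.3040
V1^2 = 140.9206
V2 = sqrt(328455.2246) = 573.1101 m/s

573.1101 m/s


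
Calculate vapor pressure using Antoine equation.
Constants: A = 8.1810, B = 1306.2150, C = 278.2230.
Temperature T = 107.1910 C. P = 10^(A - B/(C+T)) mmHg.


C+T = 385.4140
B/(C+T) = 3.3891
log10(P) = 8.1810 - 3.3891 = 4.7919
P = 10^4.7919 = 61926.7335 mmHg

61926.7335 mmHg


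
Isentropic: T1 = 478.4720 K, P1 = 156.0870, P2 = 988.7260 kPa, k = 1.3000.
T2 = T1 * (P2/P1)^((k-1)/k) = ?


(k-1)/k = 0.2308
(P2/P1)^exp = 1.5311
T2 = 478.4720 * 1.5311 = 732.5990 K

732.5990 K


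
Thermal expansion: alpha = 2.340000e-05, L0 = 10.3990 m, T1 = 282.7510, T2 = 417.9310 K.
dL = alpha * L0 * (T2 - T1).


dT = 135.1800 K
dL = 2.340000e-05 * 10.3990 * 135.1800 = 0.032894 m
L_final = 10.431894 m

dL = 0.032894 m


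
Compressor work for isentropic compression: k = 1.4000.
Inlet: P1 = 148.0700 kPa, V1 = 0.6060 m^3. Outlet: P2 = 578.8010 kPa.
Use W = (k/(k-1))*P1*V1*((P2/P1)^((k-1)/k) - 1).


(k-1)/k = 0.2857
(P2/P1)^exp = 1.4763
W = 3.5000 * 148.0700 * 0.6060 * (1.4763 - 1) = 149.5702 kJ

149.5702 kJ


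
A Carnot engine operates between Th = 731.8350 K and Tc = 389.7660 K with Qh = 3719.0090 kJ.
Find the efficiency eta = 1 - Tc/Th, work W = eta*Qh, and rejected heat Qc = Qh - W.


eta = 1 - 389.7660/731.8350 = 0.4674
W = 0.4674 * 3719.0090 = 1738.3122 kJ
Qc = 3719.0090 - 1738.3122 = 1980.6968 kJ

eta = 46.7413%, W = 1738.3122 kJ, Qc = 1980.6968 kJ


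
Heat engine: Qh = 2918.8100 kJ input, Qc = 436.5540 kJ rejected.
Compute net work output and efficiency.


W = 2918.8100 - 436.5540 = 2482.2560 kJ
eta = 2482.2560 / 2918.8100 = 0.8504 = 85.0434%

W = 2482.2560 kJ, eta = 85.0434%


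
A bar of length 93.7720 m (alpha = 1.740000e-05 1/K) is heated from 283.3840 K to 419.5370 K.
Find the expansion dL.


dT = 136.1530 K
dL = 1.740000e-05 * 93.7720 * 136.1530 = 0.222152 m
L_final = 93.994152 m

dL = 0.222152 m


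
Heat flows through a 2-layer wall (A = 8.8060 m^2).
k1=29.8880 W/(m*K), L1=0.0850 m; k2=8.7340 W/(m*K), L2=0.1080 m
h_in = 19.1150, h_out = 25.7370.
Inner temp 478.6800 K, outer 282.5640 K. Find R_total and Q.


R_conv_in = 1/(19.1150*8.8060) = 0.0059
R_1 = 0.0850/(29.8880*8.8060) = 0.0003
R_2 = 0.1080/(8.7340*8.8060) = 0.0014
R_conv_out = 1/(25.7370*8.8060) = 0.0044
R_total = 0.0121 K/W
Q = 196.1160 / 0.0121 = 16234.3955 W

R_total = 0.0121 K/W, Q = 16234.3955 W


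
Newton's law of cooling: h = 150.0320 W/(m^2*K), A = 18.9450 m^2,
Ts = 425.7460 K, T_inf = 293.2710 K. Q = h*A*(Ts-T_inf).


dT = 132.4750 K
Q = 150.0320 * 18.9450 * 132.4750 = 376541.1429 W

376541.1429 W


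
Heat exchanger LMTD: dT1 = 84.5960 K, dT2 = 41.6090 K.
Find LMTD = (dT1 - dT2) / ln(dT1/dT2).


dT1/dT2 = 2.0331
ln(dT1/dT2) = 0.7096
LMTD = 42.9870 / 0.7096 = 60.5817 K

60.5817 K


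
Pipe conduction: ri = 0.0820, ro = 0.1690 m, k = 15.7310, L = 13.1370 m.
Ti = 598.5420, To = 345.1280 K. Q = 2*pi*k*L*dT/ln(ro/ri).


dT = 253.4140 K
ln(ro/ri) = 0.7232
Q = 2*pi*15.7310*13.1370*253.4140 / 0.7232 = 455005.7827 W

455005.7827 W


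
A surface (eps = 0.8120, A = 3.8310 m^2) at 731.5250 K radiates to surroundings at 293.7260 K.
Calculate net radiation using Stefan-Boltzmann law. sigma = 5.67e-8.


T^4 = 2.8636e+11
Tsurr^4 = 7.4434e+09
Q = 0.8120 * 5.67e-8 * 3.8310 * 2.7892e+11 = 49196.0352 W

49196.0352 W


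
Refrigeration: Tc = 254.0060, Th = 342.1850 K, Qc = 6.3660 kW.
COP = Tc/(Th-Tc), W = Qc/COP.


COP = 254.0060 / 88.1790 = 2.8806
W = 6.3660 / 2.8806 = 2.2100 kW

COP = 2.8806, W = 2.2100 kW


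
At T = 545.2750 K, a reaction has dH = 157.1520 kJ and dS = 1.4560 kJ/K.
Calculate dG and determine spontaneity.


T*dS = 545.2750 * 1.4560 = 793.9204 kJ
dG = 157.1520 - 793.9204 = -636.7684 kJ (spontaneous)

dG = -636.7684 kJ, spontaneous


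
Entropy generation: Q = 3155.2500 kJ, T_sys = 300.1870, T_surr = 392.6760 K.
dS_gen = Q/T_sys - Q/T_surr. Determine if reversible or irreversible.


dS_sys = 3155.2500/300.1870 = 10.5109 kJ/K
dS_surr = -3155.2500/392.6760 = -8.0353 kJ/K
dS_gen = 10.5109 - 8.0353 = 2.4757 kJ/K (irreversible)

dS_gen = 2.4757 kJ/K, irreversible


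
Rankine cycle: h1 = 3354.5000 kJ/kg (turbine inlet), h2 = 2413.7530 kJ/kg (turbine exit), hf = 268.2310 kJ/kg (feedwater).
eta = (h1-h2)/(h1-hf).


W = 940.7470 kJ/kg
Q_in = 3086.2690 kJ/kg
eta = 0.3048 = 30.4817%

eta = 30.4817%


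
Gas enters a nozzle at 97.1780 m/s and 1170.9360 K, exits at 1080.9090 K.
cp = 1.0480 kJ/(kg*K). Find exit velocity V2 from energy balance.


dT = 90.0270 K
2*cp*1000*dT = 188696.5920
V1^2 = 9443.5637
V2 = sqrt(198140.1557) = 445.1294 m/s

445.1294 m/s


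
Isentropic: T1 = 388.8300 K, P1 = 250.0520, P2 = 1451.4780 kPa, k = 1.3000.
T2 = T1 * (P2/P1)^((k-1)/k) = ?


(k-1)/k = 0.2308
(P2/P1)^exp = 1.5006
T2 = 388.8300 * 1.5006 = 583.4676 K

583.4676 K


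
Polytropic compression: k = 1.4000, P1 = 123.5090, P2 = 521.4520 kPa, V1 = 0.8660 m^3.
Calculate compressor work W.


(k-1)/k = 0.2857
(P2/P1)^exp = 1.5091
W = 3.5000 * 123.5090 * 0.8660 * (1.5091 - 1) = 190.5855 kJ

190.5855 kJ


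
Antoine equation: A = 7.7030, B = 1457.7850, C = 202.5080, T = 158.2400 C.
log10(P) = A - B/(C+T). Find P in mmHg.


C+T = 360.7480
B/(C+T) = 4.0410
log10(P) = 7.7030 - 4.0410 = 3.6620
P = 10^3.6620 = 4591.9118 mmHg

4591.9118 mmHg


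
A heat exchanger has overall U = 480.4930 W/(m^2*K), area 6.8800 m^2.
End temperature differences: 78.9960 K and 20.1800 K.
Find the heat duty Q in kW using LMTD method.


LMTD = 43.0980 K
Q = 480.4930 * 6.8800 * 43.0980 = 142472.8596 W = 142.4729 kW

142.4729 kW


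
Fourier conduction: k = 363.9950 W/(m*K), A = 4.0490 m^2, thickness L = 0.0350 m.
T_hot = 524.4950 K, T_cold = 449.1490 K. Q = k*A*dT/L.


dT = 75.3460 K
Q = 363.9950 * 4.0490 * 75.3460 / 0.0350 = 3172746.3393 W

3172746.3393 W


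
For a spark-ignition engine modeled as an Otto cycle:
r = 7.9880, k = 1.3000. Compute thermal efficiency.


r^(k-1) = 1.8652
eta = 1 - 1/1.8652 = 0.4639 = 46.3872%

46.3872%


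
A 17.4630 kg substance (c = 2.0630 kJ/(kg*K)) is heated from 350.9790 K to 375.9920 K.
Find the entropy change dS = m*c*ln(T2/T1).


T2/T1 = 1.0713
ln(T2/T1) = 0.0688
dS = 17.4630 * 2.0630 * 0.0688 = 2.4801 kJ/K

2.4801 kJ/K


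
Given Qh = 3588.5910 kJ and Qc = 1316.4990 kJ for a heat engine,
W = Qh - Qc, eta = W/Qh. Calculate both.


W = 3588.5910 - 1316.4990 = 2272.0920 kJ
eta = 2272.0920 / 3588.5910 = 0.6331 = 63.3143%

W = 2272.0920 kJ, eta = 63.3143%


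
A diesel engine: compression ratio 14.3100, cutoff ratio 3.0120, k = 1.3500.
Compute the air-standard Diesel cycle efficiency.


r^(k-1) = 2.5379
rc^k = 4.4305
eta = 0.5024 = 50.2350%

50.2350%


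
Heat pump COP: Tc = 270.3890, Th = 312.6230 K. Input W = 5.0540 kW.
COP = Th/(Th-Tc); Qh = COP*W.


COP = 312.6230 / 42.2340 = 7.4022
Qh = 7.4022 * 5.0540 = 37.4105 kW

COP = 7.4022, Qh = 37.4105 kW


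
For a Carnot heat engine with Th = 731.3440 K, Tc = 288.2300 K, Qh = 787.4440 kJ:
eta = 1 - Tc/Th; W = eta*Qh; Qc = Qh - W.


eta = 1 - 288.2300/731.3440 = 0.6059
W = 0.6059 * 787.4440 = 477.1044 kJ
Qc = 787.4440 - 477.1044 = 310.3396 kJ

eta = 60.5890%, W = 477.1044 kJ, Qc = 310.3396 kJ


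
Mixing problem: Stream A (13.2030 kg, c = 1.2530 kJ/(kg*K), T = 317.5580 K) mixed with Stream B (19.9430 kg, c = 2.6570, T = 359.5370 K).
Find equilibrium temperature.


num = 24304.8207
den = 69.5319
Tf = 349.5492 K

349.5492 K


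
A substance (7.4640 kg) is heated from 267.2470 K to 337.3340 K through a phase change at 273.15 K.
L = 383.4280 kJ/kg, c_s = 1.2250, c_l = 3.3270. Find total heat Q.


Q1 (sensible, solid) = 7.4640 * 1.2250 * 5.9030 = 53.9735 kJ
Q2 (latent) = 7.4640 * 383.4280 = 2861.9066 kJ
Q3 (sensible, liquid) = 7.4640 * 3.3270 * 64.1840 = 1593.8638 kJ
Q_total = 4509.7439 kJ

4509.7439 kJ


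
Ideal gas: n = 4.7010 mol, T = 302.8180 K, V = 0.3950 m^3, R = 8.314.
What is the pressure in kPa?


P = nRT/V = 4.7010 * 8.314 * 302.8180 / 0.3950
= 11835.3732 / 0.3950 = 29962.9702 Pa = 29.9630 kPa

29.9630 kPa


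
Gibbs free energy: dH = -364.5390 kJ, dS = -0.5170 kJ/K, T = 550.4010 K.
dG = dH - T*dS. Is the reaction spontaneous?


T*dS = 550.4010 * -0.5170 = -284.5573 kJ
dG = -364.5390 + 284.5573 = -79.9817 kJ (spontaneous)

dG = -79.9817 kJ, spontaneous


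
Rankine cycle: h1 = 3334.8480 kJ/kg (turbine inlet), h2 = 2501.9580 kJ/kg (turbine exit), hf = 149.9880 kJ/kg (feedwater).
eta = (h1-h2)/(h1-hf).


W = 832.8900 kJ/kg
Q_in = 3184.8600 kJ/kg
eta = 0.2615 = 26.1515%

eta = 26.1515%


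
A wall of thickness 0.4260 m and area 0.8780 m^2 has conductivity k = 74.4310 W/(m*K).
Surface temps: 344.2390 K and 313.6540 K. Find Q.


dT = 30.5850 K
Q = 74.4310 * 0.8780 * 30.5850 / 0.4260 = 4691.8839 W

4691.8839 W


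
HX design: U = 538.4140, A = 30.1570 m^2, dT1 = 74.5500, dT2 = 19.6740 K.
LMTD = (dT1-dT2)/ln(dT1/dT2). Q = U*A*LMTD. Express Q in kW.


LMTD = 41.1929 K
Q = 538.4140 * 30.1570 * 41.1929 = 668846.7205 W = 668.8467 kW

668.8467 kW


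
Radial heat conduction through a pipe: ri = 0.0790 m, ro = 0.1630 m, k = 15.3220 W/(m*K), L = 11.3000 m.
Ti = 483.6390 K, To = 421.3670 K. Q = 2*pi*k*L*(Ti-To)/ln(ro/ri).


dT = 62.2720 K
ln(ro/ri) = 0.7243
Q = 2*pi*15.3220*11.3000*62.2720 / 0.7243 = 93529.0861 W

93529.0861 W


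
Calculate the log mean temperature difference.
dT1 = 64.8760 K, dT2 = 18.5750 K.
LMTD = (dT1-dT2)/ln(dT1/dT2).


dT1/dT2 = 3.4927
ln(dT1/dT2) = 1.2507
LMTD = 46.3010 / 1.2507 = 37.0212 K

37.0212 K


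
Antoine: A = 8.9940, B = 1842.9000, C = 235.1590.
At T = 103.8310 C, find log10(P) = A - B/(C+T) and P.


C+T = 338.9900
B/(C+T) = 5.4364
log10(P) = 8.9940 - 5.4364 = 3.5576
P = 10^3.5576 = 3610.4094 mmHg

3610.4094 mmHg


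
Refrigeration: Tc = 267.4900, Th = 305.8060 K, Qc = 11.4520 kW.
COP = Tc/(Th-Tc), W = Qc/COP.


COP = 267.4900 / 38.3160 = 6.9812
W = 11.4520 / 6.9812 = 1.6404 kW

COP = 6.9812, W = 1.6404 kW


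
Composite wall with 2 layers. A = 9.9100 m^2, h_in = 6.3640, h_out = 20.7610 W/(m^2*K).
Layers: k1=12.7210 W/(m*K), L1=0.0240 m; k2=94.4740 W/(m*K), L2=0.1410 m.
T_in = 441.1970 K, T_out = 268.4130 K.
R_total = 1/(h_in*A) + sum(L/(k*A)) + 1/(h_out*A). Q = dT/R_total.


R_conv_in = 1/(6.3640*9.9100) = 0.0159
R_1 = 0.0240/(12.7210*9.9100) = 0.0002
R_2 = 0.1410/(94.4740*9.9100) = 0.0002
R_conv_out = 1/(20.7610*9.9100) = 0.0049
R_total = 0.0211 K/W
Q = 172.7840 / 0.0211 = 8205.3265 W

R_total = 0.0211 K/W, Q = 8205.3265 W


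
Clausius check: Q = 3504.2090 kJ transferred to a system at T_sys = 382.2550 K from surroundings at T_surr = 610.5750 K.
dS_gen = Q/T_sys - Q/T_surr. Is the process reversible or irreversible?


dS_sys = 3504.2090/382.2550 = 9.1672 kJ/K
dS_surr = -3504.2090/610.5750 = -5.7392 kJ/K
dS_gen = 9.1672 - 5.7392 = 3.4280 kJ/K (irreversible)

dS_gen = 3.4280 kJ/K, irreversible


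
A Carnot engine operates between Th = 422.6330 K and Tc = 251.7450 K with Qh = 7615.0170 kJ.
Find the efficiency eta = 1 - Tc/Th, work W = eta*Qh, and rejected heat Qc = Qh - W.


eta = 1 - 251.7450/422.6330 = 0.4043
W = 0.4043 * 7615.0170 = 3079.0663 kJ
Qc = 7615.0170 - 3079.0663 = 4535.9507 kJ

eta = 40.4341%, W = 3079.0663 kJ, Qc = 4535.9507 kJ


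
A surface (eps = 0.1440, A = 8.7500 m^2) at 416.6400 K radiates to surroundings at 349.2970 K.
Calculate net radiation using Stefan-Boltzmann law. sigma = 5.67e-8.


T^4 = 3.0133e+10
Tsurr^4 = 1.4886e+10
Q = 0.1440 * 5.67e-8 * 8.7500 * 1.5247e+10 = 1089.2801 W

1089.2801 W


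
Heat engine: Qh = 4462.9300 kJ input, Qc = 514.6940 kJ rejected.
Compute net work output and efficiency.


W = 4462.9300 - 514.6940 = 3948.2360 kJ
eta = 3948.2360 / 4462.9300 = 0.8847 = 88.4674%

W = 3948.2360 kJ, eta = 88.4674%


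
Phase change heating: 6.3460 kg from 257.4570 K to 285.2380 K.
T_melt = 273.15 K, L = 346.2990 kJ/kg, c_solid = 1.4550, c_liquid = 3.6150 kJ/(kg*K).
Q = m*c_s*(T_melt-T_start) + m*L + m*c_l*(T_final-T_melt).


Q1 (sensible, solid) = 6.3460 * 1.4550 * 15.6930 = 144.9002 kJ
Q2 (latent) = 6.3460 * 346.2990 = 2197.6135 kJ
Q3 (sensible, liquid) = 6.3460 * 3.6150 * 12.0880 = 277.3083 kJ
Q_total = 2619.8219 kJ

2619.8219 kJ


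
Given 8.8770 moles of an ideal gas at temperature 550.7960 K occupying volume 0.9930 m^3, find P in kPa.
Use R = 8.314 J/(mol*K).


P = nRT/V = 8.8770 * 8.314 * 550.7960 / 0.9930
= 40650.6054 / 0.9930 = 40937.1655 Pa = 40.9372 kPa

40.9372 kPa


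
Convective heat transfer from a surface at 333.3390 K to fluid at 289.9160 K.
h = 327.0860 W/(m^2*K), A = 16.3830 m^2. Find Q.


dT = 43.4230 K
Q = 327.0860 * 16.3830 * 43.4230 = 232688.6563 W

232688.6563 W


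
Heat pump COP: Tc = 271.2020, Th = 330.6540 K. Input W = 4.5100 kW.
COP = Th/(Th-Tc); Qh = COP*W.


COP = 330.6540 / 59.4520 = 5.5617
Qh = 5.5617 * 4.5100 = 25.0833 kW

COP = 5.5617, Qh = 25.0833 kW


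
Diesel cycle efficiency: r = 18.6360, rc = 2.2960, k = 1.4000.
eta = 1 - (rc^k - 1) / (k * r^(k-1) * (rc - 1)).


r^(k-1) = 3.2221
rc^k = 3.2016
eta = 0.6234 = 62.3422%

62.3422%


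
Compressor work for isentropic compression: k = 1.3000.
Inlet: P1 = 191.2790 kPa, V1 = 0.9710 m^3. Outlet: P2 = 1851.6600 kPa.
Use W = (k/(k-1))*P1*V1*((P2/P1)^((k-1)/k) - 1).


(k-1)/k = 0.2308
(P2/P1)^exp = 1.6886
W = 4.3333 * 191.2790 * 0.9710 * (1.6886 - 1) = 554.1716 kJ

554.1716 kJ


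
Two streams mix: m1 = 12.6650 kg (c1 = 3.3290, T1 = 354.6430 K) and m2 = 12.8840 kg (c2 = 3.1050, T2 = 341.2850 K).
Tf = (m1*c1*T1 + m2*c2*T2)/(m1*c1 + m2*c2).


num = 28605.4269
den = 82.1666
Tf = 348.1393 K

348.1393 K


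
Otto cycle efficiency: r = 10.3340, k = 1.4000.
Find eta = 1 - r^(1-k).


r^(k-1) = 2.5451
eta = 1 - 1/2.5451 = 0.6071 = 60.7090%

60.7090%


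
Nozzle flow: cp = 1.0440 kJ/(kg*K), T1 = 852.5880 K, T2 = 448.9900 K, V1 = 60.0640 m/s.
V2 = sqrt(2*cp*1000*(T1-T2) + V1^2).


dT = 403.5980 K
2*cp*1000*dT = 842712.6240
V1^2 = 3607.6841
V2 = sqrt(846320.3081) = 919.9567 m/s

919.9567 m/s


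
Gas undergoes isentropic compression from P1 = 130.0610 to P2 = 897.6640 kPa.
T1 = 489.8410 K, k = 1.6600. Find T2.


(k-1)/k = 0.3976
(P2/P1)^exp = 2.1556
T2 = 489.8410 * 2.1556 = 1055.8937 K

1055.8937 K


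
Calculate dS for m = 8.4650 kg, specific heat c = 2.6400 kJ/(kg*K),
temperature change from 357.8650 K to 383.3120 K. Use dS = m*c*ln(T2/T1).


T2/T1 = 1.0711
ln(T2/T1) = 0.0687
dS = 8.4650 * 2.6400 * 0.0687 = 1.5351 kJ/K

1.5351 kJ/K


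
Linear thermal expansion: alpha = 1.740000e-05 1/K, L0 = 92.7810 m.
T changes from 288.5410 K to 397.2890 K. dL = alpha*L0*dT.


dT = 108.7480 K
dL = 1.740000e-05 * 92.7810 * 108.7480 = 0.175562 m
L_final = 92.956562 m

dL = 0.175562 m


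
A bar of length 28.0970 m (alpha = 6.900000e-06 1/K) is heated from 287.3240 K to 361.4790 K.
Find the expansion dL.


dT = 74.1550 K
dL = 6.900000e-06 * 28.0970 * 74.1550 = 0.014376 m
L_final = 28.111376 m

dL = 0.014376 m


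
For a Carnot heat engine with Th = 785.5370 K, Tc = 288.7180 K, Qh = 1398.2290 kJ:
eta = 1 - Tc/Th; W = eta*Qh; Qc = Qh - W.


eta = 1 - 288.7180/785.5370 = 0.6325
W = 0.6325 * 1398.2290 = 884.3208 kJ
Qc = 1398.2290 - 884.3208 = 513.9082 kJ

eta = 63.2458%, W = 884.3208 kJ, Qc = 513.9082 kJ


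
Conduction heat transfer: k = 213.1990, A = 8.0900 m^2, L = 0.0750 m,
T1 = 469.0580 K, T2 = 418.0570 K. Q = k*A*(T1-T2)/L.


dT = 51.0010 K
Q = 213.1990 * 8.0900 * 51.0010 / 0.0750 = 1172873.3359 W

1172873.3359 W


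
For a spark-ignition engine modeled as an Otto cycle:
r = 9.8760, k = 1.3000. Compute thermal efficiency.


r^(k-1) = 1.9878
eta = 1 - 1/1.9878 = 0.4969 = 49.6933%

49.6933%


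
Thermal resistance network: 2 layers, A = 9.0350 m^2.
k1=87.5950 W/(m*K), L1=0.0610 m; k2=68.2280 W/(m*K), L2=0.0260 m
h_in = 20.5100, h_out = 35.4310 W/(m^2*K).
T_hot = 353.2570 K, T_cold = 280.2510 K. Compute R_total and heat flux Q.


R_conv_in = 1/(20.5100*9.0350) = 0.0054
R_1 = 0.0610/(87.5950*9.0350) = 7.7077e-05
R_2 = 0.0260/(68.2280*9.0350) = 4.2178e-05
R_conv_out = 1/(35.4310*9.0350) = 0.0031
R_total = 0.0086 K/W
Q = 73.0060 / 0.0086 = 8450.2407 W

R_total = 0.0086 K/W, Q = 8450.2407 W


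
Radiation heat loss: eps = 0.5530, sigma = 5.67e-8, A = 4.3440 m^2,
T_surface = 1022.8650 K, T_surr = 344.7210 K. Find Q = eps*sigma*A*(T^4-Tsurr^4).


T^4 = 1.0946e+12
Tsurr^4 = 1.4121e+10
Q = 0.5530 * 5.67e-8 * 4.3440 * 1.0805e+12 = 147174.4182 W

147174.4182 W


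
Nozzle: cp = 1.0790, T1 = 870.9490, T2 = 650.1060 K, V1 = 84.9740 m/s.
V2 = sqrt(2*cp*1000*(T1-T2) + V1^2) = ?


dT = 220.8430 K
2*cp*1000*dT = 476579.1940
V1^2 = 7220.5807
V2 = sqrt(483799.7747) = 695.5572 m/s

695.5572 m/s


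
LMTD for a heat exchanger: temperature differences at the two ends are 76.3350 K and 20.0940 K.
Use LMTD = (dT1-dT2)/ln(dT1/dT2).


dT1/dT2 = 3.7989
ln(dT1/dT2) = 1.3347
LMTD = 56.2410 / 1.3347 = 42.1372 K

42.1372 K


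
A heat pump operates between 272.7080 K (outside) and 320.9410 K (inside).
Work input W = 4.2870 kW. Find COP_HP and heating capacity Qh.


COP = 320.9410 / 48.2330 = 6.6540
Qh = 6.6540 * 4.2870 = 28.5256 kW

COP = 6.6540, Qh = 28.5256 kW


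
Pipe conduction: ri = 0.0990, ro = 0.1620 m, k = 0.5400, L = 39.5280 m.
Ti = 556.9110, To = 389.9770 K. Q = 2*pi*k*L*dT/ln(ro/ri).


dT = 166.9340 K
ln(ro/ri) = 0.4925
Q = 2*pi*0.5400*39.5280*166.9340 / 0.4925 = 45460.8729 W

45460.8729 W


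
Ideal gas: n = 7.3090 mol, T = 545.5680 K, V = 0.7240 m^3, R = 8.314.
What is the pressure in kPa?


P = nRT/V = 7.3090 * 8.314 * 545.5680 / 0.7240
= 33152.5448 / 0.7240 = 45790.8078 Pa = 45.7908 kPa

45.7908 kPa


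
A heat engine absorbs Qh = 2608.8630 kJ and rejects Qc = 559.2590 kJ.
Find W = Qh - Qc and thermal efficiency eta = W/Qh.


W = 2608.8630 - 559.2590 = 2049.6040 kJ
eta = 2049.6040 / 2608.8630 = 0.7856 = 78.5631%

W = 2049.6040 kJ, eta = 78.5631%


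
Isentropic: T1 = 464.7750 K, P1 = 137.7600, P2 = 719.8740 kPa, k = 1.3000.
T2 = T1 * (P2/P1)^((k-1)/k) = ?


(k-1)/k = 0.2308
(P2/P1)^exp = 1.4646
T2 = 464.7750 * 1.4646 = 680.7158 K

680.7158 K


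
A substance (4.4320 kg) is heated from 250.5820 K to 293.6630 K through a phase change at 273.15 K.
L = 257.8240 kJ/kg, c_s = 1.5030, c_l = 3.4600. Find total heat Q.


Q1 (sensible, solid) = 4.4320 * 1.5030 * 22.5680 = 150.3321 kJ
Q2 (latent) = 4.4320 * 257.8240 = 1142.6760 kJ
Q3 (sensible, liquid) = 4.4320 * 3.4600 * 20.5130 = 314.5611 kJ
Q_total = 1607.5692 kJ

1607.5692 kJ


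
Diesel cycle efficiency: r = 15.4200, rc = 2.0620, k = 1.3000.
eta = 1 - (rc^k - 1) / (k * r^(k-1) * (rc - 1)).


r^(k-1) = 2.2721
rc^k = 2.5620
eta = 0.5021 = 50.2055%

50.2055%


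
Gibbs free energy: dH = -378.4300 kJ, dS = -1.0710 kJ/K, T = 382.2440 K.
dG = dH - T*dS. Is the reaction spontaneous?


T*dS = 382.2440 * -1.0710 = -409.3833 kJ
dG = -378.4300 + 409.3833 = 30.9533 kJ (non-spontaneous)

dG = 30.9533 kJ, non-spontaneous


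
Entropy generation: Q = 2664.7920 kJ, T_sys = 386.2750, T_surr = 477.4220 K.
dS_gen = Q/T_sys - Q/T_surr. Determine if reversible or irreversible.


dS_sys = 2664.7920/386.2750 = 6.8987 kJ/K
dS_surr = -2664.7920/477.4220 = -5.5816 kJ/K
dS_gen = 6.8987 - 5.5816 = 1.3171 kJ/K (irreversible)

dS_gen = 1.3171 kJ/K, irreversible


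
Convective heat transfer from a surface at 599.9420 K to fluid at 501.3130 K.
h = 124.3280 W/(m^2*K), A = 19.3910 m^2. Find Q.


dT = 98.6290 K
Q = 124.3280 * 19.3910 * 98.6290 = 237779.1573 W

237779.1573 W


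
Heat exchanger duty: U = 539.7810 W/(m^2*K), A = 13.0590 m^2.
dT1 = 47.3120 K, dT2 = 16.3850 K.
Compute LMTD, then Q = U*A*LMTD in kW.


LMTD = 29.1655 K
Q = 539.7810 * 13.0590 * 29.1655 = 205587.4219 W = 205.5874 kW

205.5874 kW


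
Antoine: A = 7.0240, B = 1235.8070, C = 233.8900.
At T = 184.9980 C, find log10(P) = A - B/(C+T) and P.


C+T = 418.8880
B/(C+T) = 2.9502
log10(P) = 7.0240 - 2.9502 = 4.0738
P = 10^4.0738 = 11851.9921 mmHg

11851.9921 mmHg


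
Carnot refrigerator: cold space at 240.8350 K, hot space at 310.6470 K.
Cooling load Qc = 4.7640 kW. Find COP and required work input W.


COP = 240.8350 / 69.8120 = 3.4498
W = 4.7640 / 3.4498 = 1.3810 kW

COP = 3.4498, W = 1.3810 kW


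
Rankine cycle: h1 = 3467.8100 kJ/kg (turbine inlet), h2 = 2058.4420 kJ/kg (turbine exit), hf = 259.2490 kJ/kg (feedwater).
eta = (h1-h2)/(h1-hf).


W = 1409.3680 kJ/kg
Q_in = 3208.5610 kJ/kg
eta = 0.4393 = 43.9252%

eta = 43.9252%


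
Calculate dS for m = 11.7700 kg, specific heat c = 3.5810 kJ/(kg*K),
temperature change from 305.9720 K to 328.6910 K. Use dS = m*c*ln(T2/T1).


T2/T1 = 1.0743
ln(T2/T1) = 0.0716
dS = 11.7700 * 3.5810 * 0.0716 = 3.0189 kJ/K

3.0189 kJ/K


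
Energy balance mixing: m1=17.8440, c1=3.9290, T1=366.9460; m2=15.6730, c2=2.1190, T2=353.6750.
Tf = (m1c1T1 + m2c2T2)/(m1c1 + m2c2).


num = 37472.1762
den = 103.3202
Tf = 362.6802 K

362.6802 K


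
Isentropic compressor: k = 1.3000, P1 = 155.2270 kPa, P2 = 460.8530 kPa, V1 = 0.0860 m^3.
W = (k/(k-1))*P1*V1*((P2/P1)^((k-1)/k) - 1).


(k-1)/k = 0.2308
(P2/P1)^exp = 1.2855
W = 4.3333 * 155.2270 * 0.0860 * (1.2855 - 1) = 16.5136 kJ

16.5136 kJ


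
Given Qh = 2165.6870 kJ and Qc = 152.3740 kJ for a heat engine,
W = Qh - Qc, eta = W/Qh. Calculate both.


W = 2165.6870 - 152.3740 = 2013.3130 kJ
eta = 2013.3130 / 2165.6870 = 0.9296 = 92.9642%

W = 2013.3130 kJ, eta = 92.9642%


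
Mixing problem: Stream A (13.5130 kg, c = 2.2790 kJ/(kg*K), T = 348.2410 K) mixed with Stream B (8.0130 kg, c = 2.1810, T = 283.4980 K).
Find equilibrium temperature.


num = 15678.9852
den = 48.2725
Tf = 324.8017 K

324.8017 K


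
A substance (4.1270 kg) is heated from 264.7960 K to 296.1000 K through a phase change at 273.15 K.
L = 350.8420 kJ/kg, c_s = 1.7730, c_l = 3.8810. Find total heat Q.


Q1 (sensible, solid) = 4.1270 * 1.7730 * 8.3540 = 61.1276 kJ
Q2 (latent) = 4.1270 * 350.8420 = 1447.9249 kJ
Q3 (sensible, liquid) = 4.1270 * 3.8810 * 22.9500 = 367.5876 kJ
Q_total = 1876.6401 kJ

1876.6401 kJ


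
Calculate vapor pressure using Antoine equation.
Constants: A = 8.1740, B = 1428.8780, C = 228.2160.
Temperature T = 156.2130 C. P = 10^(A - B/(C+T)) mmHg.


C+T = 384.4290
B/(C+T) = 3.7169
log10(P) = 8.1740 - 3.7169 = 4.4571
P = 10^4.4571 = 28649.4308 mmHg

28649.4308 mmHg


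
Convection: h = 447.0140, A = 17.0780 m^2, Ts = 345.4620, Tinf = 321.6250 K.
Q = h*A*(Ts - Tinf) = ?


dT = 23.8370 K
Q = 447.0140 * 17.0780 * 23.8370 = 181974.1631 W

181974.1631 W


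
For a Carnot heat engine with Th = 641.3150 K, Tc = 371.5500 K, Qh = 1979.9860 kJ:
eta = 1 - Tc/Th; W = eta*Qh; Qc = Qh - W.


eta = 1 - 371.5500/641.3150 = 0.4206
W = 0.4206 * 1979.9860 = 832.8683 kJ
Qc = 1979.9860 - 832.8683 = 1147.1177 kJ

eta = 42.0644%, W = 832.8683 kJ, Qc = 1147.1177 kJ


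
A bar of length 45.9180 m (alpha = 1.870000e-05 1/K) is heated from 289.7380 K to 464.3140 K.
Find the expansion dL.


dT = 174.5760 K
dL = 1.870000e-05 * 45.9180 * 174.5760 = 0.149903 m
L_final = 46.067903 m

dL = 0.149903 m


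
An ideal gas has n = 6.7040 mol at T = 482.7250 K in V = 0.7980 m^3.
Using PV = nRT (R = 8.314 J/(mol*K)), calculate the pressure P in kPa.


P = nRT/V = 6.7040 * 8.314 * 482.7250 / 0.7980
= 26905.6704 / 0.7980 = 33716.3789 Pa = 33.7164 kPa

33.7164 kPa


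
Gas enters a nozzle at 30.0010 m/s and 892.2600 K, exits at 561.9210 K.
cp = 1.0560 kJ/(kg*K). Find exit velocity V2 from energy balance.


dT = 330.3390 K
2*cp*1000*dT = 697675.9680
V1^2 = 900.0600
V2 = sqrt(698576.0280) = 835.8086 m/s

835.8086 m/s


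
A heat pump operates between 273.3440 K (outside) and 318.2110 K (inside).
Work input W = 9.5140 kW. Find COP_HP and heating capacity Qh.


COP = 318.2110 / 44.8670 = 7.0923
Qh = 7.0923 * 9.5140 = 67.4763 kW

COP = 7.0923, Qh = 67.4763 kW


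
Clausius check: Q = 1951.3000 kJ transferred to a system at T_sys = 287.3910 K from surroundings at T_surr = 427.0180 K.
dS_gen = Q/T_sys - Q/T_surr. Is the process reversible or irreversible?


dS_sys = 1951.3000/287.3910 = 6.7897 kJ/K
dS_surr = -1951.3000/427.0180 = -4.5696 kJ/K
dS_gen = 6.7897 - 4.5696 = 2.2201 kJ/K (irreversible)

dS_gen = 2.2201 kJ/K, irreversible


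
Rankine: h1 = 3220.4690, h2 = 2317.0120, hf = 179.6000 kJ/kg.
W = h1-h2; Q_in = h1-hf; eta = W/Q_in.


W = 903.4570 kJ/kg
Q_in = 3040.8690 kJ/kg
eta = 0.2971 = 29.7105%

eta = 29.7105%


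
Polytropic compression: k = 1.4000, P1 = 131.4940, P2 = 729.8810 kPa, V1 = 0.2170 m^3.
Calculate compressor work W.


(k-1)/k = 0.2857
(P2/P1)^exp = 1.6318
W = 3.5000 * 131.4940 * 0.2170 * (1.6318 - 1) = 63.0989 kJ

63.0989 kJ


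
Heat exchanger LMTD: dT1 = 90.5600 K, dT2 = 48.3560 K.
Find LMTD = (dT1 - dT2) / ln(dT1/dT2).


dT1/dT2 = 1.8728
ln(dT1/dT2) = 0.6274
LMTD = 42.2040 / 0.6274 = 67.2657 K

67.2657 K


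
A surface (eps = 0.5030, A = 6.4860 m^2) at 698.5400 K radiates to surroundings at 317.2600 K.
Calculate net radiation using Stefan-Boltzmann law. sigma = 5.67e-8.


T^4 = 2.3810e+11
Tsurr^4 = 1.0131e+10
Q = 0.5030 * 5.67e-8 * 6.4860 * 2.2797e+11 = 42170.5594 W

42170.5594 W


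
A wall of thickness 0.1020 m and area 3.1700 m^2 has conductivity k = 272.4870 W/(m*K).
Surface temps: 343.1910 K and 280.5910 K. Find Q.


dT = 62.6000 K
Q = 272.4870 * 3.1700 * 62.6000 / 0.1020 = 530126.1299 W

530126.1299 W


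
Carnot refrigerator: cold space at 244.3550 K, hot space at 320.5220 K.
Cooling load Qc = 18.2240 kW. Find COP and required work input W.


COP = 244.3550 / 76.1670 = 3.2081
W = 18.2240 / 3.2081 = 5.6805 kW

COP = 3.2081, W = 5.6805 kW


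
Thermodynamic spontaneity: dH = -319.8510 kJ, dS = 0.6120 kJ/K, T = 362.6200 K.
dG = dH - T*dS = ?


T*dS = 362.6200 * 0.6120 = 221.9234 kJ
dG = -319.8510 - 221.9234 = -541.7744 kJ (spontaneous)

dG = -541.7744 kJ, spontaneous


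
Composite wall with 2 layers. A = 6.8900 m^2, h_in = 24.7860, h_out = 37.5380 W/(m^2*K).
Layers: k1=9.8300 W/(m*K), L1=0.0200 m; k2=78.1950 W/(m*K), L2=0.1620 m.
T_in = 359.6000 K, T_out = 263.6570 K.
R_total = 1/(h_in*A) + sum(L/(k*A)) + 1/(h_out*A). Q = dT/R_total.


R_conv_in = 1/(24.7860*6.8900) = 0.0059
R_1 = 0.0200/(9.8300*6.8900) = 0.0003
R_2 = 0.1620/(78.1950*6.8900) = 0.0003
R_conv_out = 1/(37.5380*6.8900) = 0.0039
R_total = 0.0103 K/W
Q = 95.9430 / 0.0103 = 9298.5599 W

R_total = 0.0103 K/W, Q = 9298.5599 W


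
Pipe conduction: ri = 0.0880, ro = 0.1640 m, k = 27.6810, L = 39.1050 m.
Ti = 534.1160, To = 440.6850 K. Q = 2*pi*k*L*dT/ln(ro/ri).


dT = 93.4310 K
ln(ro/ri) = 0.6225
Q = 2*pi*27.6810*39.1050*93.4310 / 0.6225 = 1020762.9908 W

1020762.9908 W


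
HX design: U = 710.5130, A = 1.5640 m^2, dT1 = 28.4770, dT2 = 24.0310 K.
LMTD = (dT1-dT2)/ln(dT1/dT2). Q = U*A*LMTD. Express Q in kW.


LMTD = 26.1911 K
Q = 710.5130 * 1.5640 * 26.1911 = 29104.7002 W = 29.1047 kW

29.1047 kW


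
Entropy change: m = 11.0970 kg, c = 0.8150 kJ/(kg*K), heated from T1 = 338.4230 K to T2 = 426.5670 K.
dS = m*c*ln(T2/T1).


T2/T1 = 1.2605
ln(T2/T1) = 0.2315
dS = 11.0970 * 0.8150 * 0.2315 = 2.0935 kJ/K

2.0935 kJ/K


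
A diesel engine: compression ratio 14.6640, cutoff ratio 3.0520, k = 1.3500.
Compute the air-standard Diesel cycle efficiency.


r^(k-1) = 2.5597
rc^k = 4.5101
eta = 0.5050 = 50.4979%

50.4979%


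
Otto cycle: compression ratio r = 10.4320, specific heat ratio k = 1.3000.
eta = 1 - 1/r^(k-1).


r^(k-1) = 2.0207
eta = 1 - 1/2.0207 = 0.5051 = 50.5132%

50.5132%


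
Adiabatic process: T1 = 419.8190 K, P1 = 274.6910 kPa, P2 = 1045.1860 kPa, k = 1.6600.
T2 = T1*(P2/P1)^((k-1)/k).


(k-1)/k = 0.3976
(P2/P1)^exp = 1.7011
T2 = 419.8190 * 1.7011 = 714.1728 K

714.1728 K


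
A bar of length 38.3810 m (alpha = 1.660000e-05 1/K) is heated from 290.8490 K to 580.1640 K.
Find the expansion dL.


dT = 289.3150 K
dL = 1.660000e-05 * 38.3810 * 289.3150 = 0.184330 m
L_final = 38.565330 m

dL = 0.184330 m


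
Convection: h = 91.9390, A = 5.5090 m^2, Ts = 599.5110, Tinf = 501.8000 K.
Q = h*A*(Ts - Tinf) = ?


dT = 97.7110 K
Q = 91.9390 * 5.5090 * 97.7110 = 49489.8350 W

49489.8350 W


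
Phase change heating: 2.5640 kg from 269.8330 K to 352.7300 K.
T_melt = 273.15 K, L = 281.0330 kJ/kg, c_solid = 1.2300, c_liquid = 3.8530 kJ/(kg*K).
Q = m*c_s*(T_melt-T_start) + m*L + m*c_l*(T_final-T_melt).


Q1 (sensible, solid) = 2.5640 * 1.2300 * 3.3170 = 10.4609 kJ
Q2 (latent) = 2.5640 * 281.0330 = 720.5686 kJ
Q3 (sensible, liquid) = 2.5640 * 3.8530 * 79.5800 = 786.1781 kJ
Q_total = 1517.2076 kJ

1517.2076 kJ


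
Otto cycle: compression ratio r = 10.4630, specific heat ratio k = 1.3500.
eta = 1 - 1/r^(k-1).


r^(k-1) = 2.2745
eta = 1 - 1/2.2745 = 0.5603 = 56.0337%

56.0337%


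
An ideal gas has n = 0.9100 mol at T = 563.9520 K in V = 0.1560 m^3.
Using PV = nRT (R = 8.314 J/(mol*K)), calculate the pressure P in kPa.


P = nRT/V = 0.9100 * 8.314 * 563.9520 / 0.1560
= 4266.7142 / 0.1560 = 27350.7321 Pa = 27.3507 kPa

27.3507 kPa


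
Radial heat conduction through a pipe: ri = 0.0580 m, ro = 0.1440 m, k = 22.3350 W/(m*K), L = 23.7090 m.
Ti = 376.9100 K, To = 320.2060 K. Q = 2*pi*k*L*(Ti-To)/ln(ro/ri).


dT = 56.7040 K
ln(ro/ri) = 0.9094
Q = 2*pi*22.3350*23.7090*56.7040 / 0.9094 = 207468.4187 W

207468.4187 W


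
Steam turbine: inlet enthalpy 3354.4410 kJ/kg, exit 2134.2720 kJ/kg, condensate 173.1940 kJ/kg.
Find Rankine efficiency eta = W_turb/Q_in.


W = 1220.1690 kJ/kg
Q_in = 3181.2470 kJ/kg
eta = 0.3836 = 38.3551%

eta = 38.3551%
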